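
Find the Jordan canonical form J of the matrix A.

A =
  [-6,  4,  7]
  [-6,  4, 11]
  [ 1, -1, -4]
J_3(-2)

The characteristic polynomial is
  det(x·I − A) = x^3 + 6*x^2 + 12*x + 8 = (x + 2)^3

Eigenvalues and multiplicities (the geometric multiplicity of λ is n − rank(A − λI), which equals the number of Jordan blocks for λ):
  λ = -2: algebraic multiplicity = 3, geometric multiplicity = 1

Determining the block sizes for each eigenvalue:
  λ = -2: one block (gm = 1), so the single block has size am = 3 → block sizes [3]

Assembling the blocks gives a Jordan form
J =
  [-2,  1,  0]
  [ 0, -2,  1]
  [ 0,  0, -2]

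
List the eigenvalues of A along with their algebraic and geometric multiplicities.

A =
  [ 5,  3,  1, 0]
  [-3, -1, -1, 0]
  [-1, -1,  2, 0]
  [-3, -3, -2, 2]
λ = 2: alg = 4, geom = 2

Step 1 — factor the characteristic polynomial to read off the algebraic multiplicities:
  χ_A(x) = (x - 2)^4

Step 2 — compute geometric multiplicities via the rank-nullity identity g(λ) = n − rank(A − λI):
  rank(A − (2)·I) = 2, so dim ker(A − (2)·I) = n − 2 = 2

Summary:
  λ = 2: algebraic multiplicity = 4, geometric multiplicity = 2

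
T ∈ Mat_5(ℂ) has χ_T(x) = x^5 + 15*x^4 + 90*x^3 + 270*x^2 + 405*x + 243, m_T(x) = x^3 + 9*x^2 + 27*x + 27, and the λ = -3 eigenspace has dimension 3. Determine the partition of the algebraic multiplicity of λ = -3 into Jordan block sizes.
Block sizes for λ = -3: [3, 1, 1]

Step 1 — from the characteristic polynomial, algebraic multiplicity of λ = -3 is 5. From dim ker(T − (-3)·I) = 3, there are exactly 3 Jordan blocks for λ = -3.
Step 2 — from the minimal polynomial, the factor (x + 3)^3 tells us the largest block for λ = -3 has size 3.
Step 3 — with total size 5, 3 blocks, and largest block 3, the block sizes (in nonincreasing order) are [3, 1, 1].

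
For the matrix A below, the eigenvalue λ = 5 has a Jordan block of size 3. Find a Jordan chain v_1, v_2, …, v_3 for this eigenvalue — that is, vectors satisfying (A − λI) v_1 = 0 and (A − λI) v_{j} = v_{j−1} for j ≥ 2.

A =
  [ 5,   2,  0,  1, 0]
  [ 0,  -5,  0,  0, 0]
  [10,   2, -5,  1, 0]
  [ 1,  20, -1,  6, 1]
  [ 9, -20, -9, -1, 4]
A Jordan chain for λ = 5 of length 3:
v_1 = (1, 0, 1, 0, 0)ᵀ
v_2 = (1, 0, 1, 1, -1)ᵀ
v_3 = (0, 0, 0, 1, 0)ᵀ

Let N = A − (5)·I. We want v_3 with N^3 v_3 = 0 but N^2 v_3 ≠ 0; then v_{j-1} := N · v_j for j = 3, …, 2.

Pick v_3 = (0, 0, 0, 1, 0)ᵀ.
Then v_2 = N · v_3 = (1, 0, 1, 1, -1)ᵀ.
Then v_1 = N · v_2 = (1, 0, 1, 0, 0)ᵀ.

Sanity check: (A − (5)·I) v_1 = (0, 0, 0, 0, 0)ᵀ = 0. ✓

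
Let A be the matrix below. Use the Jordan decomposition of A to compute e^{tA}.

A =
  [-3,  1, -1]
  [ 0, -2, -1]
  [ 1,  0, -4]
e^{tA} =
  [-t^2*exp(-3*t)/2 + exp(-3*t), t^2*exp(-3*t)/2 + t*exp(-3*t), -t*exp(-3*t)]
  [-t^2*exp(-3*t)/2, t^2*exp(-3*t)/2 + t*exp(-3*t) + exp(-3*t), -t*exp(-3*t)]
  [-t^2*exp(-3*t)/2 + t*exp(-3*t), t^2*exp(-3*t)/2, -t*exp(-3*t) + exp(-3*t)]

Strategy: write A = P · J · P⁻¹ where J is a Jordan canonical form, so e^{tA} = P · e^{tJ} · P⁻¹, and e^{tJ} can be computed block-by-block.

A has Jordan form
J =
  [-3,  1,  0]
  [ 0, -3,  1]
  [ 0,  0, -3]
(up to reordering of blocks).

Per-block formulas:
  For a 3×3 Jordan block J_3(-3): exp(t · J_3(-3)) = e^(-3t)·(I + t·N + (t^2/2)·N^2), where N is the 3×3 nilpotent shift.

After assembling e^{tJ} and conjugating by P, we get:

e^{tA} =
  [-t^2*exp(-3*t)/2 + exp(-3*t), t^2*exp(-3*t)/2 + t*exp(-3*t), -t*exp(-3*t)]
  [-t^2*exp(-3*t)/2, t^2*exp(-3*t)/2 + t*exp(-3*t) + exp(-3*t), -t*exp(-3*t)]
  [-t^2*exp(-3*t)/2 + t*exp(-3*t), t^2*exp(-3*t)/2, -t*exp(-3*t) + exp(-3*t)]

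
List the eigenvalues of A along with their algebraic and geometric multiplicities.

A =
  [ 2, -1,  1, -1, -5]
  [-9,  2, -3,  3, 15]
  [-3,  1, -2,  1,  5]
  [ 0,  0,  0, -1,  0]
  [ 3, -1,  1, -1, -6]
λ = -1: alg = 5, geom = 4

Step 1 — factor the characteristic polynomial to read off the algebraic multiplicities:
  χ_A(x) = (x + 1)^5

Step 2 — compute geometric multiplicities via the rank-nullity identity g(λ) = n − rank(A − λI):
  rank(A − (-1)·I) = 1, so dim ker(A − (-1)·I) = n − 1 = 4

Summary:
  λ = -1: algebraic multiplicity = 5, geometric multiplicity = 4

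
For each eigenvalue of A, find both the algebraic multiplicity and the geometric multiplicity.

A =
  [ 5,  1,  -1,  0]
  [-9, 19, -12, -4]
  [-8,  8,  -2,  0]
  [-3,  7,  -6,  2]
λ = 6: alg = 4, geom = 2

Step 1 — factor the characteristic polynomial to read off the algebraic multiplicities:
  χ_A(x) = (x - 6)^4

Step 2 — compute geometric multiplicities via the rank-nullity identity g(λ) = n − rank(A − λI):
  rank(A − (6)·I) = 2, so dim ker(A − (6)·I) = n − 2 = 2

Summary:
  λ = 6: algebraic multiplicity = 4, geometric multiplicity = 2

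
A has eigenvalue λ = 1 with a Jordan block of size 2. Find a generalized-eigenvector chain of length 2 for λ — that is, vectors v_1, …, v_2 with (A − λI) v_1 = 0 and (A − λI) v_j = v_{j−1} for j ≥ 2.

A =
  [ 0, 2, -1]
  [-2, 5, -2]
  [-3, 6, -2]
A Jordan chain for λ = 1 of length 2:
v_1 = (-1, -2, -3)ᵀ
v_2 = (1, 0, 0)ᵀ

Let N = A − (1)·I. We want v_2 with N^2 v_2 = 0 but N^1 v_2 ≠ 0; then v_{j-1} := N · v_j for j = 2, …, 2.

Pick v_2 = (1, 0, 0)ᵀ.
Then v_1 = N · v_2 = (-1, -2, -3)ᵀ.

Sanity check: (A − (1)·I) v_1 = (0, 0, 0)ᵀ = 0. ✓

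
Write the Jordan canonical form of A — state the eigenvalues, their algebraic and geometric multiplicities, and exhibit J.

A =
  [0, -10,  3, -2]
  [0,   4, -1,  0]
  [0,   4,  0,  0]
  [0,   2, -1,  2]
J_1(0) ⊕ J_2(2) ⊕ J_1(2)

The characteristic polynomial is
  det(x·I − A) = x^4 - 6*x^3 + 12*x^2 - 8*x = x*(x - 2)^3

Eigenvalues and multiplicities (the geometric multiplicity of λ is n − rank(A − λI), which equals the number of Jordan blocks for λ):
  λ = 0: algebraic multiplicity = 1, geometric multiplicity = 1
  λ = 2: algebraic multiplicity = 3, geometric multiplicity = 2

Determining the block sizes for each eigenvalue:
  λ = 0: one block (gm = 1), so the single block has size am = 1 → block sizes [1]
  λ = 2: 2 blocks summing to 3 forces exactly one block of size 2 and the rest size 1 → block sizes [2, 1]

Assembling the blocks gives a Jordan form
J =
  [0, 0, 0, 0]
  [0, 2, 1, 0]
  [0, 0, 2, 0]
  [0, 0, 0, 2]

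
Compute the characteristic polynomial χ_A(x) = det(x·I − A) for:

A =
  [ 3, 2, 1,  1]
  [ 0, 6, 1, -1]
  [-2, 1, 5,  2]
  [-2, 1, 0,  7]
x^4 - 21*x^3 + 165*x^2 - 575*x + 750

Expanding det(x·I − A) (e.g. by cofactor expansion or by noting that A is similar to its Jordan form J, which has the same characteristic polynomial as A) gives
  χ_A(x) = x^4 - 21*x^3 + 165*x^2 - 575*x + 750
which factors as (x - 6)*(x - 5)^3. The eigenvalues (with algebraic multiplicities) are λ = 5 with multiplicity 3, λ = 6 with multiplicity 1.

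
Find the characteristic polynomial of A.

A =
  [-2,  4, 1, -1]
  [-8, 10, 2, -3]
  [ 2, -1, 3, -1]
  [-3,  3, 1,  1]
x^4 - 12*x^3 + 54*x^2 - 108*x + 81

Expanding det(x·I − A) (e.g. by cofactor expansion or by noting that A is similar to its Jordan form J, which has the same characteristic polynomial as A) gives
  χ_A(x) = x^4 - 12*x^3 + 54*x^2 - 108*x + 81
which factors as (x - 3)^4. The eigenvalues (with algebraic multiplicities) are λ = 3 with multiplicity 4.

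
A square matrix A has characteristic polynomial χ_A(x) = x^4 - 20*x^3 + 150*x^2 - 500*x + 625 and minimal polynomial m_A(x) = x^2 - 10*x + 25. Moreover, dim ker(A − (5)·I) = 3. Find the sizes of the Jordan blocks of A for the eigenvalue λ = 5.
Block sizes for λ = 5: [2, 1, 1]

Step 1 — from the characteristic polynomial, algebraic multiplicity of λ = 5 is 4. From dim ker(A − (5)·I) = 3, there are exactly 3 Jordan blocks for λ = 5.
Step 2 — from the minimal polynomial, the factor (x − 5)^2 tells us the largest block for λ = 5 has size 2.
Step 3 — with total size 4, 3 blocks, and largest block 2, the block sizes (in nonincreasing order) are [2, 1, 1].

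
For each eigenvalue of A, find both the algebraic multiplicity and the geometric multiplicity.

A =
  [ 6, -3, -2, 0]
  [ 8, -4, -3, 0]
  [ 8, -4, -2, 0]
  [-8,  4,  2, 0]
λ = 0: alg = 4, geom = 2

Step 1 — factor the characteristic polynomial to read off the algebraic multiplicities:
  χ_A(x) = x^4

Step 2 — compute geometric multiplicities via the rank-nullity identity g(λ) = n − rank(A − λI):
  rank(A − (0)·I) = 2, so dim ker(A − (0)·I) = n − 2 = 2

Summary:
  λ = 0: algebraic multiplicity = 4, geometric multiplicity = 2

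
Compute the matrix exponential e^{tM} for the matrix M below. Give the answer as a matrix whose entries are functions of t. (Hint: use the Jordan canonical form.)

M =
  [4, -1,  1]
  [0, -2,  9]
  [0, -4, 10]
e^{tM} =
  [exp(4*t), t^2*exp(4*t) - t*exp(4*t), -3*t^2*exp(4*t)/2 + t*exp(4*t)]
  [0, -6*t*exp(4*t) + exp(4*t), 9*t*exp(4*t)]
  [0, -4*t*exp(4*t), 6*t*exp(4*t) + exp(4*t)]

Strategy: write M = P · J · P⁻¹ where J is a Jordan canonical form, so e^{tM} = P · e^{tJ} · P⁻¹, and e^{tJ} can be computed block-by-block.

M has Jordan form
J =
  [4, 1, 0]
  [0, 4, 1]
  [0, 0, 4]
(up to reordering of blocks).

Per-block formulas:
  For a 3×3 Jordan block J_3(4): exp(t · J_3(4)) = e^(4t)·(I + t·N + (t^2/2)·N^2), where N is the 3×3 nilpotent shift.

After assembling e^{tJ} and conjugating by P, we get:

e^{tM} =
  [exp(4*t), t^2*exp(4*t) - t*exp(4*t), -3*t^2*exp(4*t)/2 + t*exp(4*t)]
  [0, -6*t*exp(4*t) + exp(4*t), 9*t*exp(4*t)]
  [0, -4*t*exp(4*t), 6*t*exp(4*t) + exp(4*t)]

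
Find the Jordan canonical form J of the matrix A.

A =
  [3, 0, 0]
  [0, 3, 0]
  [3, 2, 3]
J_2(3) ⊕ J_1(3)

The characteristic polynomial is
  det(x·I − A) = x^3 - 9*x^2 + 27*x - 27 = (x - 3)^3

Eigenvalues and multiplicities (the geometric multiplicity of λ is n − rank(A − λI), which equals the number of Jordan blocks for λ):
  λ = 3: algebraic multiplicity = 3, geometric multiplicity = 2

Determining the block sizes for each eigenvalue:
  λ = 3: 2 blocks summing to 3 forces exactly one block of size 2 and the rest size 1 → block sizes [2, 1]

Assembling the blocks gives a Jordan form
J =
  [3, 1, 0]
  [0, 3, 0]
  [0, 0, 3]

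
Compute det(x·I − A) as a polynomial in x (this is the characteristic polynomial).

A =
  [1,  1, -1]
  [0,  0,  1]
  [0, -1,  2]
x^3 - 3*x^2 + 3*x - 1

Expanding det(x·I − A) (e.g. by cofactor expansion or by noting that A is similar to its Jordan form J, which has the same characteristic polynomial as A) gives
  χ_A(x) = x^3 - 3*x^2 + 3*x - 1
which factors as (x - 1)^3. The eigenvalues (with algebraic multiplicities) are λ = 1 with multiplicity 3.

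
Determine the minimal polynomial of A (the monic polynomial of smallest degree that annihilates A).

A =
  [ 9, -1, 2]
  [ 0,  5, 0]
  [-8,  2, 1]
x^2 - 10*x + 25

The characteristic polynomial is χ_A(x) = (x - 5)^3, so the eigenvalues are known. The minimal polynomial is
  m_A(x) = Π_λ (x − λ)^{k_λ}
where k_λ is the size of the *largest* Jordan block for λ (equivalently, the smallest k with (A − λI)^k v = 0 for every generalised eigenvector v of λ).

  λ = 5: largest Jordan block has size 2, contributing (x − 5)^2

So m_A(x) = (x - 5)^2 = x^2 - 10*x + 25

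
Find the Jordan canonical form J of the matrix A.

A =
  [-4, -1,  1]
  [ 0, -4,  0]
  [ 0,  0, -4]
J_2(-4) ⊕ J_1(-4)

The characteristic polynomial is
  det(x·I − A) = x^3 + 12*x^2 + 48*x + 64 = (x + 4)^3

Eigenvalues and multiplicities (the geometric multiplicity of λ is n − rank(A − λI), which equals the number of Jordan blocks for λ):
  λ = -4: algebraic multiplicity = 3, geometric multiplicity = 2

Determining the block sizes for each eigenvalue:
  λ = -4: 2 blocks summing to 3 forces exactly one block of size 2 and the rest size 1 → block sizes [2, 1]

Assembling the blocks gives a Jordan form
J =
  [-4,  1,  0]
  [ 0, -4,  0]
  [ 0,  0, -4]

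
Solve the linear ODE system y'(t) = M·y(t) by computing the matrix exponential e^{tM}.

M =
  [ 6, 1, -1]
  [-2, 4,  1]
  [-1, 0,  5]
e^{tM} =
  [t*exp(5*t) + exp(5*t), t*exp(5*t), -t*exp(5*t)]
  [-t^2*exp(5*t)/2 - 2*t*exp(5*t), -t^2*exp(5*t)/2 - t*exp(5*t) + exp(5*t), t^2*exp(5*t)/2 + t*exp(5*t)]
  [-t^2*exp(5*t)/2 - t*exp(5*t), -t^2*exp(5*t)/2, t^2*exp(5*t)/2 + exp(5*t)]

Strategy: write M = P · J · P⁻¹ where J is a Jordan canonical form, so e^{tM} = P · e^{tJ} · P⁻¹, and e^{tJ} can be computed block-by-block.

M has Jordan form
J =
  [5, 1, 0]
  [0, 5, 1]
  [0, 0, 5]
(up to reordering of blocks).

Per-block formulas:
  For a 3×3 Jordan block J_3(5): exp(t · J_3(5)) = e^(5t)·(I + t·N + (t^2/2)·N^2), where N is the 3×3 nilpotent shift.

After assembling e^{tJ} and conjugating by P, we get:

e^{tM} =
  [t*exp(5*t) + exp(5*t), t*exp(5*t), -t*exp(5*t)]
  [-t^2*exp(5*t)/2 - 2*t*exp(5*t), -t^2*exp(5*t)/2 - t*exp(5*t) + exp(5*t), t^2*exp(5*t)/2 + t*exp(5*t)]
  [-t^2*exp(5*t)/2 - t*exp(5*t), -t^2*exp(5*t)/2, t^2*exp(5*t)/2 + exp(5*t)]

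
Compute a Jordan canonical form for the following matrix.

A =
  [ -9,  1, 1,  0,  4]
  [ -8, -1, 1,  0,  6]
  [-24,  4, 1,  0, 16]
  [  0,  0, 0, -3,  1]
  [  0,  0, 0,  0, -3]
J_3(-3) ⊕ J_2(-3)

The characteristic polynomial is
  det(x·I − A) = x^5 + 15*x^4 + 90*x^3 + 270*x^2 + 405*x + 243 = (x + 3)^5

Eigenvalues and multiplicities (the geometric multiplicity of λ is n − rank(A − λI), which equals the number of Jordan blocks for λ):
  λ = -3: algebraic multiplicity = 5, geometric multiplicity = 2

Determining the block sizes for each eigenvalue:
  λ = -3: with am = 5 and gm = 2, the partition is not yet determined (e.g. several partitions of 5 into 2 parts exist). Let N = A − (-3)·I. Computing rank(N^1) = 3, rank(N^2) = 1, rank(N^3) = 0; the number of blocks of size ≥ j is rank(N^{j−1}) − rank(N^j), giving [2, 2, 1]. So we have 1 block(s) of size 3, 1 block(s) of size 2 → block sizes [3, 2]

Assembling the blocks gives a Jordan form
J =
  [-3,  1,  0,  0,  0]
  [ 0, -3,  1,  0,  0]
  [ 0,  0, -3,  0,  0]
  [ 0,  0,  0, -3,  1]
  [ 0,  0,  0,  0, -3]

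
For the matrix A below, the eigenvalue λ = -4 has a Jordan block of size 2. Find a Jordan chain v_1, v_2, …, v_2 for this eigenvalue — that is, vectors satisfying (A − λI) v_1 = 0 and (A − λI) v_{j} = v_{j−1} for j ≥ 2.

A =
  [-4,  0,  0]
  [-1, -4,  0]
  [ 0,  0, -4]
A Jordan chain for λ = -4 of length 2:
v_1 = (0, -1, 0)ᵀ
v_2 = (1, 0, 0)ᵀ

Let N = A − (-4)·I. We want v_2 with N^2 v_2 = 0 but N^1 v_2 ≠ 0; then v_{j-1} := N · v_j for j = 2, …, 2.

Pick v_2 = (1, 0, 0)ᵀ.
Then v_1 = N · v_2 = (0, -1, 0)ᵀ.

Sanity check: (A − (-4)·I) v_1 = (0, 0, 0)ᵀ = 0. ✓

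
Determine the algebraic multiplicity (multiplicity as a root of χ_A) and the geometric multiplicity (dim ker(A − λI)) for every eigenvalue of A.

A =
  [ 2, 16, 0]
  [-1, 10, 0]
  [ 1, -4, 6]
λ = 6: alg = 3, geom = 2

Step 1 — factor the characteristic polynomial to read off the algebraic multiplicities:
  χ_A(x) = (x - 6)^3

Step 2 — compute geometric multiplicities via the rank-nullity identity g(λ) = n − rank(A − λI):
  rank(A − (6)·I) = 1, so dim ker(A − (6)·I) = n − 1 = 2

Summary:
  λ = 6: algebraic multiplicity = 3, geometric multiplicity = 2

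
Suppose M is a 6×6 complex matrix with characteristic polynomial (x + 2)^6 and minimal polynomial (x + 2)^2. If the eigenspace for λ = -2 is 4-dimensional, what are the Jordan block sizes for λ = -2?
Block sizes for λ = -2: [2, 2, 1, 1]

Step 1 — from the characteristic polynomial, algebraic multiplicity of λ = -2 is 6. From dim ker(M − (-2)·I) = 4, there are exactly 4 Jordan blocks for λ = -2.
Step 2 — from the minimal polynomial, the factor (x + 2)^2 tells us the largest block for λ = -2 has size 2.
Step 3 — with total size 6, 4 blocks, and largest block 2, the block sizes (in nonincreasing order) are [2, 2, 1, 1].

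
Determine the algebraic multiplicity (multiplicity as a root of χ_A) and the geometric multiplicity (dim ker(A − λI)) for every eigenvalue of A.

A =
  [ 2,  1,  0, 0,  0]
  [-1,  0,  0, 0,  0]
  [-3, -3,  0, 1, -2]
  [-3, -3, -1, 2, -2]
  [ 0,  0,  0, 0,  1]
λ = 1: alg = 5, geom = 3

Step 1 — factor the characteristic polynomial to read off the algebraic multiplicities:
  χ_A(x) = (x - 1)^5

Step 2 — compute geometric multiplicities via the rank-nullity identity g(λ) = n − rank(A − λI):
  rank(A − (1)·I) = 2, so dim ker(A − (1)·I) = n − 2 = 3

Summary:
  λ = 1: algebraic multiplicity = 5, geometric multiplicity = 3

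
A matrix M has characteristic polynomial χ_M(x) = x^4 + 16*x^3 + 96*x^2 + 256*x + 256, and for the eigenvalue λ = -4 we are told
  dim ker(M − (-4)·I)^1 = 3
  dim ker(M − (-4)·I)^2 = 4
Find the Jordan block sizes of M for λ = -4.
Block sizes for λ = -4: [2, 1, 1]

From the dimensions of kernels of powers, the number of Jordan blocks of size at least j is d_j − d_{j−1} where d_j = dim ker(N^j) (with d_0 = 0). Computing the differences gives [3, 1].
The number of blocks of size exactly k is (#blocks of size ≥ k) − (#blocks of size ≥ k + 1), so the partition is: 2 block(s) of size 1, 1 block(s) of size 2.
In nonincreasing order the block sizes are [2, 1, 1].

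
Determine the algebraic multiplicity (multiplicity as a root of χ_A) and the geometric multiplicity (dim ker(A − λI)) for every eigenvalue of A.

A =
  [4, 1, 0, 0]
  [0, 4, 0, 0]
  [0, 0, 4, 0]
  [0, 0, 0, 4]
λ = 4: alg = 4, geom = 3

Step 1 — factor the characteristic polynomial to read off the algebraic multiplicities:
  χ_A(x) = (x - 4)^4

Step 2 — compute geometric multiplicities via the rank-nullity identity g(λ) = n − rank(A − λI):
  rank(A − (4)·I) = 1, so dim ker(A − (4)·I) = n − 1 = 3

Summary:
  λ = 4: algebraic multiplicity = 4, geometric multiplicity = 3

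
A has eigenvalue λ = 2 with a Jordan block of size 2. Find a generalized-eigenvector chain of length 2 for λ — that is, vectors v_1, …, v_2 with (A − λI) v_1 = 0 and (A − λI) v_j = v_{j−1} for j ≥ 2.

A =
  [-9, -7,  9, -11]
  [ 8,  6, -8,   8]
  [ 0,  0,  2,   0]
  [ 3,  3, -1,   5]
A Jordan chain for λ = 2 of length 2:
v_1 = (3, 0, 0, -3)ᵀ
v_2 = (1, -2, 0, 0)ᵀ

Let N = A − (2)·I. We want v_2 with N^2 v_2 = 0 but N^1 v_2 ≠ 0; then v_{j-1} := N · v_j for j = 2, …, 2.

Pick v_2 = (1, -2, 0, 0)ᵀ.
Then v_1 = N · v_2 = (3, 0, 0, -3)ᵀ.

Sanity check: (A − (2)·I) v_1 = (0, 0, 0, 0)ᵀ = 0. ✓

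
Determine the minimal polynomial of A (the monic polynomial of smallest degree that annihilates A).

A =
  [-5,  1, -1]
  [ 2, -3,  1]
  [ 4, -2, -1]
x^3 + 9*x^2 + 27*x + 27

The characteristic polynomial is χ_A(x) = (x + 3)^3, so the eigenvalues are known. The minimal polynomial is
  m_A(x) = Π_λ (x − λ)^{k_λ}
where k_λ is the size of the *largest* Jordan block for λ (equivalently, the smallest k with (A − λI)^k v = 0 for every generalised eigenvector v of λ).

  λ = -3: largest Jordan block has size 3, contributing (x + 3)^3

So m_A(x) = (x + 3)^3 = x^3 + 9*x^2 + 27*x + 27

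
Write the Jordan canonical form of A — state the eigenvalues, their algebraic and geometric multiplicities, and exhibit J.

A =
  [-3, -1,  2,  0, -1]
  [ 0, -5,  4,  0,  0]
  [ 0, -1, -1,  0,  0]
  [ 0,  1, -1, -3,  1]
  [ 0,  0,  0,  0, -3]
J_3(-3) ⊕ J_2(-3)

The characteristic polynomial is
  det(x·I − A) = x^5 + 15*x^4 + 90*x^3 + 270*x^2 + 405*x + 243 = (x + 3)^5

Eigenvalues and multiplicities (the geometric multiplicity of λ is n − rank(A − λI), which equals the number of Jordan blocks for λ):
  λ = -3: algebraic multiplicity = 5, geometric multiplicity = 2

Determining the block sizes for each eigenvalue:
  λ = -3: with am = 5 and gm = 2, the partition is not yet determined (e.g. several partitions of 5 into 2 parts exist). Let N = A − (-3)·I. Computing rank(N^1) = 3, rank(N^2) = 1, rank(N^3) = 0; the number of blocks of size ≥ j is rank(N^{j−1}) − rank(N^j), giving [2, 2, 1]. So we have 1 block(s) of size 3, 1 block(s) of size 2 → block sizes [3, 2]

Assembling the blocks gives a Jordan form
J =
  [-3,  1,  0,  0,  0]
  [ 0, -3,  1,  0,  0]
  [ 0,  0, -3,  0,  0]
  [ 0,  0,  0, -3,  1]
  [ 0,  0,  0,  0, -3]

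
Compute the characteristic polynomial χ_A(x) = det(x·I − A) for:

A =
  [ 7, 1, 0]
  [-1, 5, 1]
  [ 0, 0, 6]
x^3 - 18*x^2 + 108*x - 216

Expanding det(x·I − A) (e.g. by cofactor expansion or by noting that A is similar to its Jordan form J, which has the same characteristic polynomial as A) gives
  χ_A(x) = x^3 - 18*x^2 + 108*x - 216
which factors as (x - 6)^3. The eigenvalues (with algebraic multiplicities) are λ = 6 with multiplicity 3.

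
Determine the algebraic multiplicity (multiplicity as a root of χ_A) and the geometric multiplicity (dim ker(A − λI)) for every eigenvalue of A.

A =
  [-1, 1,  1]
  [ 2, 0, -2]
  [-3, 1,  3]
λ = 0: alg = 2, geom = 1; λ = 2: alg = 1, geom = 1

Step 1 — factor the characteristic polynomial to read off the algebraic multiplicities:
  χ_A(x) = x^2*(x - 2)

Step 2 — compute geometric multiplicities via the rank-nullity identity g(λ) = n − rank(A − λI):
  rank(A − (0)·I) = 2, so dim ker(A − (0)·I) = n − 2 = 1
  rank(A − (2)·I) = 2, so dim ker(A − (2)·I) = n − 2 = 1

Summary:
  λ = 0: algebraic multiplicity = 2, geometric multiplicity = 1
  λ = 2: algebraic multiplicity = 1, geometric multiplicity = 1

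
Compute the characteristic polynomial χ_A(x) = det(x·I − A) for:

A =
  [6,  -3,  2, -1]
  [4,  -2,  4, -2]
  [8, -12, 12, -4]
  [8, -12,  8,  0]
x^4 - 16*x^3 + 96*x^2 - 256*x + 256

Expanding det(x·I − A) (e.g. by cofactor expansion or by noting that A is similar to its Jordan form J, which has the same characteristic polynomial as A) gives
  χ_A(x) = x^4 - 16*x^3 + 96*x^2 - 256*x + 256
which factors as (x - 4)^4. The eigenvalues (with algebraic multiplicities) are λ = 4 with multiplicity 4.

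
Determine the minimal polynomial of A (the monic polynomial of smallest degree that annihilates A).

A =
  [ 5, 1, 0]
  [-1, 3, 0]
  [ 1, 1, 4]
x^2 - 8*x + 16

The characteristic polynomial is χ_A(x) = (x - 4)^3, so the eigenvalues are known. The minimal polynomial is
  m_A(x) = Π_λ (x − λ)^{k_λ}
where k_λ is the size of the *largest* Jordan block for λ (equivalently, the smallest k with (A − λI)^k v = 0 for every generalised eigenvector v of λ).

  λ = 4: largest Jordan block has size 2, contributing (x − 4)^2

So m_A(x) = (x - 4)^2 = x^2 - 8*x + 16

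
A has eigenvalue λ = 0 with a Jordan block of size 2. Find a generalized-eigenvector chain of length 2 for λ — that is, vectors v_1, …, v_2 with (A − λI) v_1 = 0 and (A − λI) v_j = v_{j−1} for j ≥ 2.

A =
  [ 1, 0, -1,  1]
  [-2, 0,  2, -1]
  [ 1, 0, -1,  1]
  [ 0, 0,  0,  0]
A Jordan chain for λ = 0 of length 2:
v_1 = (1, -2, 1, 0)ᵀ
v_2 = (1, 0, 0, 0)ᵀ

Let N = A − (0)·I. We want v_2 with N^2 v_2 = 0 but N^1 v_2 ≠ 0; then v_{j-1} := N · v_j for j = 2, …, 2.

Pick v_2 = (1, 0, 0, 0)ᵀ.
Then v_1 = N · v_2 = (1, -2, 1, 0)ᵀ.

Sanity check: (A − (0)·I) v_1 = (0, 0, 0, 0)ᵀ = 0. ✓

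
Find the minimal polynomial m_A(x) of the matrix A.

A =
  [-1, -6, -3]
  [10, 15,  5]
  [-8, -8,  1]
x^2 - 10*x + 25

The characteristic polynomial is χ_A(x) = (x - 5)^3, so the eigenvalues are known. The minimal polynomial is
  m_A(x) = Π_λ (x − λ)^{k_λ}
where k_λ is the size of the *largest* Jordan block for λ (equivalently, the smallest k with (A − λI)^k v = 0 for every generalised eigenvector v of λ).

  λ = 5: largest Jordan block has size 2, contributing (x − 5)^2

So m_A(x) = (x - 5)^2 = x^2 - 10*x + 25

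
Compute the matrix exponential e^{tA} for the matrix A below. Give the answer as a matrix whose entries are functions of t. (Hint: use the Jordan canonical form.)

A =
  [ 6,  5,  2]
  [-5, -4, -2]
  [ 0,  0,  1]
e^{tA} =
  [5*t*exp(t) + exp(t), 5*t*exp(t), 2*t*exp(t)]
  [-5*t*exp(t), -5*t*exp(t) + exp(t), -2*t*exp(t)]
  [0, 0, exp(t)]

Strategy: write A = P · J · P⁻¹ where J is a Jordan canonical form, so e^{tA} = P · e^{tJ} · P⁻¹, and e^{tJ} can be computed block-by-block.

A has Jordan form
J =
  [1, 1, 0]
  [0, 1, 0]
  [0, 0, 1]
(up to reordering of blocks).

Per-block formulas:
  For a 1×1 block at λ = 1: exp(t · [1]) = [e^(1t)].
  For a 2×2 Jordan block J_2(1): exp(t · J_2(1)) = e^(1t)·(I + t·N), where N is the 2×2 nilpotent shift.

After assembling e^{tJ} and conjugating by P, we get:

e^{tA} =
  [5*t*exp(t) + exp(t), 5*t*exp(t), 2*t*exp(t)]
  [-5*t*exp(t), -5*t*exp(t) + exp(t), -2*t*exp(t)]
  [0, 0, exp(t)]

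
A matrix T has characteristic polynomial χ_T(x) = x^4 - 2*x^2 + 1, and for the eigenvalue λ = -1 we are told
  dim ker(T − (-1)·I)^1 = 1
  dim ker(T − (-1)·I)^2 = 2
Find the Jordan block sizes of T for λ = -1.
Block sizes for λ = -1: [2]

From the dimensions of kernels of powers, the number of Jordan blocks of size at least j is d_j − d_{j−1} where d_j = dim ker(N^j) (with d_0 = 0). Computing the differences gives [1, 1].
The number of blocks of size exactly k is (#blocks of size ≥ k) − (#blocks of size ≥ k + 1), so the partition is: 1 block(s) of size 2.
In nonincreasing order the block sizes are [2].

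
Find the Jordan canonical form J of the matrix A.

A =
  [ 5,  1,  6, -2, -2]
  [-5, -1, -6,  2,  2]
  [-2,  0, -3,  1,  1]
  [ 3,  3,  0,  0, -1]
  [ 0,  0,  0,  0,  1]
J_2(0) ⊕ J_1(0) ⊕ J_1(1) ⊕ J_1(1)

The characteristic polynomial is
  det(x·I − A) = x^5 - 2*x^4 + x^3 = x^3*(x - 1)^2

Eigenvalues and multiplicities (the geometric multiplicity of λ is n − rank(A − λI), which equals the number of Jordan blocks for λ):
  λ = 0: algebraic multiplicity = 3, geometric multiplicity = 2
  λ = 1: algebraic multiplicity = 2, geometric multiplicity = 2

Determining the block sizes for each eigenvalue:
  λ = 0: 2 blocks summing to 3 forces exactly one block of size 2 and the rest size 1 → block sizes [2, 1]
  λ = 1: gm = am = 2, so every block has size 1 → block sizes [1, 1]

Assembling the blocks gives a Jordan form
J =
  [0, 1, 0, 0, 0]
  [0, 0, 0, 0, 0]
  [0, 0, 0, 0, 0]
  [0, 0, 0, 1, 0]
  [0, 0, 0, 0, 1]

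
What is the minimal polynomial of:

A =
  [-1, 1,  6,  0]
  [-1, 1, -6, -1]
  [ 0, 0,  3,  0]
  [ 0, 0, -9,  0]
x^4 - 3*x^3

The characteristic polynomial is χ_A(x) = x^3*(x - 3), so the eigenvalues are known. The minimal polynomial is
  m_A(x) = Π_λ (x − λ)^{k_λ}
where k_λ is the size of the *largest* Jordan block for λ (equivalently, the smallest k with (A − λI)^k v = 0 for every generalised eigenvector v of λ).

  λ = 0: largest Jordan block has size 3, contributing (x − 0)^3
  λ = 3: largest Jordan block has size 1, contributing (x − 3)

So m_A(x) = x^3*(x - 3) = x^4 - 3*x^3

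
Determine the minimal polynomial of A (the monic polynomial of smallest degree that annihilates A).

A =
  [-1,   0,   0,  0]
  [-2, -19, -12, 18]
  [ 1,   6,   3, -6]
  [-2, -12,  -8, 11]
x^3 + 5*x^2 + 7*x + 3

The characteristic polynomial is χ_A(x) = (x + 1)^3*(x + 3), so the eigenvalues are known. The minimal polynomial is
  m_A(x) = Π_λ (x − λ)^{k_λ}
where k_λ is the size of the *largest* Jordan block for λ (equivalently, the smallest k with (A − λI)^k v = 0 for every generalised eigenvector v of λ).

  λ = -3: largest Jordan block has size 1, contributing (x + 3)
  λ = -1: largest Jordan block has size 2, contributing (x + 1)^2

So m_A(x) = (x + 1)^2*(x + 3) = x^3 + 5*x^2 + 7*x + 3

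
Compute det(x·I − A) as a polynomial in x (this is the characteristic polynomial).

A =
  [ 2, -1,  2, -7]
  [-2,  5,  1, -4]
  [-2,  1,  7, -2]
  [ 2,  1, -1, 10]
x^4 - 24*x^3 + 216*x^2 - 864*x + 1296

Expanding det(x·I − A) (e.g. by cofactor expansion or by noting that A is similar to its Jordan form J, which has the same characteristic polynomial as A) gives
  χ_A(x) = x^4 - 24*x^3 + 216*x^2 - 864*x + 1296
which factors as (x - 6)^4. The eigenvalues (with algebraic multiplicities) are λ = 6 with multiplicity 4.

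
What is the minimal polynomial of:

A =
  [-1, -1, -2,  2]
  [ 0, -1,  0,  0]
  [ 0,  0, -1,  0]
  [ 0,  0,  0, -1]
x^2 + 2*x + 1

The characteristic polynomial is χ_A(x) = (x + 1)^4, so the eigenvalues are known. The minimal polynomial is
  m_A(x) = Π_λ (x − λ)^{k_λ}
where k_λ is the size of the *largest* Jordan block for λ (equivalently, the smallest k with (A − λI)^k v = 0 for every generalised eigenvector v of λ).

  λ = -1: largest Jordan block has size 2, contributing (x + 1)^2

So m_A(x) = (x + 1)^2 = x^2 + 2*x + 1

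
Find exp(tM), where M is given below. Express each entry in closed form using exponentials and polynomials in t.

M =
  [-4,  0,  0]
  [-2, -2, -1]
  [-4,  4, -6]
e^{tM} =
  [exp(-4*t), 0, 0]
  [-2*t*exp(-4*t), 2*t*exp(-4*t) + exp(-4*t), -t*exp(-4*t)]
  [-4*t*exp(-4*t), 4*t*exp(-4*t), -2*t*exp(-4*t) + exp(-4*t)]

Strategy: write M = P · J · P⁻¹ where J is a Jordan canonical form, so e^{tM} = P · e^{tJ} · P⁻¹, and e^{tJ} can be computed block-by-block.

M has Jordan form
J =
  [-4,  1,  0]
  [ 0, -4,  0]
  [ 0,  0, -4]
(up to reordering of blocks).

Per-block formulas:
  For a 1×1 block at λ = -4: exp(t · [-4]) = [e^(-4t)].
  For a 2×2 Jordan block J_2(-4): exp(t · J_2(-4)) = e^(-4t)·(I + t·N), where N is the 2×2 nilpotent shift.

After assembling e^{tJ} and conjugating by P, we get:

e^{tM} =
  [exp(-4*t), 0, 0]
  [-2*t*exp(-4*t), 2*t*exp(-4*t) + exp(-4*t), -t*exp(-4*t)]
  [-4*t*exp(-4*t), 4*t*exp(-4*t), -2*t*exp(-4*t) + exp(-4*t)]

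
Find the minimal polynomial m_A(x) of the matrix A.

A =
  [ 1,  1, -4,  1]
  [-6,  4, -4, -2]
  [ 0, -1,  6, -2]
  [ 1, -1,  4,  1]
x^4 - 12*x^3 + 52*x^2 - 96*x + 64

The characteristic polynomial is χ_A(x) = (x - 4)^2*(x - 2)^2, so the eigenvalues are known. The minimal polynomial is
  m_A(x) = Π_λ (x − λ)^{k_λ}
where k_λ is the size of the *largest* Jordan block for λ (equivalently, the smallest k with (A − λI)^k v = 0 for every generalised eigenvector v of λ).

  λ = 2: largest Jordan block has size 2, contributing (x − 2)^2
  λ = 4: largest Jordan block has size 2, contributing (x − 4)^2

So m_A(x) = (x - 4)^2*(x - 2)^2 = x^4 - 12*x^3 + 52*x^2 - 96*x + 64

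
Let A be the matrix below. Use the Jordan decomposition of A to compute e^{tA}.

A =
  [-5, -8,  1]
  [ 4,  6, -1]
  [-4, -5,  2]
e^{tA} =
  [-6*t*exp(t) + exp(t), 3*t^2*exp(t)/2 - 8*t*exp(t), 3*t^2*exp(t)/2 + t*exp(t)]
  [4*t*exp(t), -t^2*exp(t) + 5*t*exp(t) + exp(t), -t^2*exp(t) - t*exp(t)]
  [-4*t*exp(t), t^2*exp(t) - 5*t*exp(t), t^2*exp(t) + t*exp(t) + exp(t)]

Strategy: write A = P · J · P⁻¹ where J is a Jordan canonical form, so e^{tA} = P · e^{tJ} · P⁻¹, and e^{tJ} can be computed block-by-block.

A has Jordan form
J =
  [1, 1, 0]
  [0, 1, 1]
  [0, 0, 1]
(up to reordering of blocks).

Per-block formulas:
  For a 3×3 Jordan block J_3(1): exp(t · J_3(1)) = e^(1t)·(I + t·N + (t^2/2)·N^2), where N is the 3×3 nilpotent shift.

After assembling e^{tJ} and conjugating by P, we get:

e^{tA} =
  [-6*t*exp(t) + exp(t), 3*t^2*exp(t)/2 - 8*t*exp(t), 3*t^2*exp(t)/2 + t*exp(t)]
  [4*t*exp(t), -t^2*exp(t) + 5*t*exp(t) + exp(t), -t^2*exp(t) - t*exp(t)]
  [-4*t*exp(t), t^2*exp(t) - 5*t*exp(t), t^2*exp(t) + t*exp(t) + exp(t)]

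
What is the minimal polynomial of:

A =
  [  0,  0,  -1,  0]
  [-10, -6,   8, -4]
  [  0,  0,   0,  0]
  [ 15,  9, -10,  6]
x^3

The characteristic polynomial is χ_A(x) = x^4, so the eigenvalues are known. The minimal polynomial is
  m_A(x) = Π_λ (x − λ)^{k_λ}
where k_λ is the size of the *largest* Jordan block for λ (equivalently, the smallest k with (A − λI)^k v = 0 for every generalised eigenvector v of λ).

  λ = 0: largest Jordan block has size 3, contributing (x − 0)^3

So m_A(x) = x^3 = x^3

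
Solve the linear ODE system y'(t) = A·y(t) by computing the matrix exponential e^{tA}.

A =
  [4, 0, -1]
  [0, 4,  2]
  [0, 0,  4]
e^{tA} =
  [exp(4*t), 0, -t*exp(4*t)]
  [0, exp(4*t), 2*t*exp(4*t)]
  [0, 0, exp(4*t)]

Strategy: write A = P · J · P⁻¹ where J is a Jordan canonical form, so e^{tA} = P · e^{tJ} · P⁻¹, and e^{tJ} can be computed block-by-block.

A has Jordan form
J =
  [4, 1, 0]
  [0, 4, 0]
  [0, 0, 4]
(up to reordering of blocks).

Per-block formulas:
  For a 1×1 block at λ = 4: exp(t · [4]) = [e^(4t)].
  For a 2×2 Jordan block J_2(4): exp(t · J_2(4)) = e^(4t)·(I + t·N), where N is the 2×2 nilpotent shift.

After assembling e^{tJ} and conjugating by P, we get:

e^{tA} =
  [exp(4*t), 0, -t*exp(4*t)]
  [0, exp(4*t), 2*t*exp(4*t)]
  [0, 0, exp(4*t)]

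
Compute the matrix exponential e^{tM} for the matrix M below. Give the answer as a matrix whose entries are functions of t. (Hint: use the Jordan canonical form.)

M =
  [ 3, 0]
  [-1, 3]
e^{tM} =
  [exp(3*t), 0]
  [-t*exp(3*t), exp(3*t)]

Strategy: write M = P · J · P⁻¹ where J is a Jordan canonical form, so e^{tM} = P · e^{tJ} · P⁻¹, and e^{tJ} can be computed block-by-block.

M has Jordan form
J =
  [3, 1]
  [0, 3]
(up to reordering of blocks).

Per-block formulas:
  For a 2×2 Jordan block J_2(3): exp(t · J_2(3)) = e^(3t)·(I + t·N), where N is the 2×2 nilpotent shift.

After assembling e^{tJ} and conjugating by P, we get:

e^{tM} =
  [exp(3*t), 0]
  [-t*exp(3*t), exp(3*t)]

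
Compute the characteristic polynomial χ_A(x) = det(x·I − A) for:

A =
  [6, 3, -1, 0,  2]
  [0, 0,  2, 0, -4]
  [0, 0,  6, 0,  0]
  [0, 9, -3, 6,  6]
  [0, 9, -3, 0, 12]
x^5 - 30*x^4 + 360*x^3 - 2160*x^2 + 6480*x - 7776

Expanding det(x·I − A) (e.g. by cofactor expansion or by noting that A is similar to its Jordan form J, which has the same characteristic polynomial as A) gives
  χ_A(x) = x^5 - 30*x^4 + 360*x^3 - 2160*x^2 + 6480*x - 7776
which factors as (x - 6)^5. The eigenvalues (with algebraic multiplicities) are λ = 6 with multiplicity 5.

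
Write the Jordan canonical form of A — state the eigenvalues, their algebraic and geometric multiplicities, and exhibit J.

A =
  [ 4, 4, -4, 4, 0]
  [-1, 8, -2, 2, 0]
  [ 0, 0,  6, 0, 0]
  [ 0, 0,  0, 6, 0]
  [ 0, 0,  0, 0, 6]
J_2(6) ⊕ J_1(6) ⊕ J_1(6) ⊕ J_1(6)

The characteristic polynomial is
  det(x·I − A) = x^5 - 30*x^4 + 360*x^3 - 2160*x^2 + 6480*x - 7776 = (x - 6)^5

Eigenvalues and multiplicities (the geometric multiplicity of λ is n − rank(A − λI), which equals the number of Jordan blocks for λ):
  λ = 6: algebraic multiplicity = 5, geometric multiplicity = 4

Determining the block sizes for each eigenvalue:
  λ = 6: 4 blocks summing to 5 forces exactly one block of size 2 and the rest size 1 → block sizes [2, 1, 1, 1]

Assembling the blocks gives a Jordan form
J =
  [6, 1, 0, 0, 0]
  [0, 6, 0, 0, 0]
  [0, 0, 6, 0, 0]
  [0, 0, 0, 6, 0]
  [0, 0, 0, 0, 6]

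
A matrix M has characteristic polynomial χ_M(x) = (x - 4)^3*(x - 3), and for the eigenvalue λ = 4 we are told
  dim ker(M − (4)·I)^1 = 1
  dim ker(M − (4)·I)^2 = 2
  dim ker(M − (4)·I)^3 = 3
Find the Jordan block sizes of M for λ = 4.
Block sizes for λ = 4: [3]

From the dimensions of kernels of powers, the number of Jordan blocks of size at least j is d_j − d_{j−1} where d_j = dim ker(N^j) (with d_0 = 0). Computing the differences gives [1, 1, 1].
The number of blocks of size exactly k is (#blocks of size ≥ k) − (#blocks of size ≥ k + 1), so the partition is: 1 block(s) of size 3.
In nonincreasing order the block sizes are [3].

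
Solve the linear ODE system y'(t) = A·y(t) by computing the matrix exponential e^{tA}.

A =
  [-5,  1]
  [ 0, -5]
e^{tA} =
  [exp(-5*t), t*exp(-5*t)]
  [0, exp(-5*t)]

Strategy: write A = P · J · P⁻¹ where J is a Jordan canonical form, so e^{tA} = P · e^{tJ} · P⁻¹, and e^{tJ} can be computed block-by-block.

A has Jordan form
J =
  [-5,  1]
  [ 0, -5]
(up to reordering of blocks).

Per-block formulas:
  For a 2×2 Jordan block J_2(-5): exp(t · J_2(-5)) = e^(-5t)·(I + t·N), where N is the 2×2 nilpotent shift.

After assembling e^{tJ} and conjugating by P, we get:

e^{tA} =
  [exp(-5*t), t*exp(-5*t)]
  [0, exp(-5*t)]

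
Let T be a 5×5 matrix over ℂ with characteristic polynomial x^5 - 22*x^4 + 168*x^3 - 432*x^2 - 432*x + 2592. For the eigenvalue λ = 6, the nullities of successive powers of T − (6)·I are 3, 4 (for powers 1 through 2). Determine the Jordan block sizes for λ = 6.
Block sizes for λ = 6: [2, 1, 1]

From the dimensions of kernels of powers, the number of Jordan blocks of size at least j is d_j − d_{j−1} where d_j = dim ker(N^j) (with d_0 = 0). Computing the differences gives [3, 1].
The number of blocks of size exactly k is (#blocks of size ≥ k) − (#blocks of size ≥ k + 1), so the partition is: 2 block(s) of size 1, 1 block(s) of size 2.
In nonincreasing order the block sizes are [2, 1, 1].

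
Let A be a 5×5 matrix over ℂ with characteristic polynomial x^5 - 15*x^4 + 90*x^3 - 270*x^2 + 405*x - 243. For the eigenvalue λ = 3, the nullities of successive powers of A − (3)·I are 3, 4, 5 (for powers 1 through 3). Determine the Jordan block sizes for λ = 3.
Block sizes for λ = 3: [3, 1, 1]

From the dimensions of kernels of powers, the number of Jordan blocks of size at least j is d_j − d_{j−1} where d_j = dim ker(N^j) (with d_0 = 0). Computing the differences gives [3, 1, 1].
The number of blocks of size exactly k is (#blocks of size ≥ k) − (#blocks of size ≥ k + 1), so the partition is: 2 block(s) of size 1, 1 block(s) of size 3.
In nonincreasing order the block sizes are [3, 1, 1].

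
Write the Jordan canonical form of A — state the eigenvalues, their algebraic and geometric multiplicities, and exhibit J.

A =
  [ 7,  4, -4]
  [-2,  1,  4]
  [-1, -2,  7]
J_2(5) ⊕ J_1(5)

The characteristic polynomial is
  det(x·I − A) = x^3 - 15*x^2 + 75*x - 125 = (x - 5)^3

Eigenvalues and multiplicities (the geometric multiplicity of λ is n − rank(A − λI), which equals the number of Jordan blocks for λ):
  λ = 5: algebraic multiplicity = 3, geometric multiplicity = 2

Determining the block sizes for each eigenvalue:
  λ = 5: 2 blocks summing to 3 forces exactly one block of size 2 and the rest size 1 → block sizes [2, 1]

Assembling the blocks gives a Jordan form
J =
  [5, 1, 0]
  [0, 5, 0]
  [0, 0, 5]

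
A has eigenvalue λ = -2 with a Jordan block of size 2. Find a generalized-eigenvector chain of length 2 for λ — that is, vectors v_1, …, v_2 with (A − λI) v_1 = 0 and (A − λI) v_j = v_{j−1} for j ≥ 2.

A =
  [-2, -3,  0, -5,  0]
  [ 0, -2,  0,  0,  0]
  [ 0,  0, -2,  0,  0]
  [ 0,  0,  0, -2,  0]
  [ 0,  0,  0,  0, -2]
A Jordan chain for λ = -2 of length 2:
v_1 = (-3, 0, 0, 0, 0)ᵀ
v_2 = (0, 1, 0, 0, 0)ᵀ

Let N = A − (-2)·I. We want v_2 with N^2 v_2 = 0 but N^1 v_2 ≠ 0; then v_{j-1} := N · v_j for j = 2, …, 2.

Pick v_2 = (0, 1, 0, 0, 0)ᵀ.
Then v_1 = N · v_2 = (-3, 0, 0, 0, 0)ᵀ.

Sanity check: (A − (-2)·I) v_1 = (0, 0, 0, 0, 0)ᵀ = 0. ✓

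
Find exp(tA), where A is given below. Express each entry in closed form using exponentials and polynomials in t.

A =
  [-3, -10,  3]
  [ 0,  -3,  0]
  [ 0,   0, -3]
e^{tA} =
  [exp(-3*t), -10*t*exp(-3*t), 3*t*exp(-3*t)]
  [0, exp(-3*t), 0]
  [0, 0, exp(-3*t)]

Strategy: write A = P · J · P⁻¹ where J is a Jordan canonical form, so e^{tA} = P · e^{tJ} · P⁻¹, and e^{tJ} can be computed block-by-block.

A has Jordan form
J =
  [-3,  1,  0]
  [ 0, -3,  0]
  [ 0,  0, -3]
(up to reordering of blocks).

Per-block formulas:
  For a 1×1 block at λ = -3: exp(t · [-3]) = [e^(-3t)].
  For a 2×2 Jordan block J_2(-3): exp(t · J_2(-3)) = e^(-3t)·(I + t·N), where N is the 2×2 nilpotent shift.

After assembling e^{tJ} and conjugating by P, we get:

e^{tA} =
  [exp(-3*t), -10*t*exp(-3*t), 3*t*exp(-3*t)]
  [0, exp(-3*t), 0]
  [0, 0, exp(-3*t)]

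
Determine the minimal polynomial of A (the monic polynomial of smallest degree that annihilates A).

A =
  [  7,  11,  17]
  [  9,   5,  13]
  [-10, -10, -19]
x^3 + 7*x^2 + 8*x - 16

The characteristic polynomial is χ_A(x) = (x - 1)*(x + 4)^2, so the eigenvalues are known. The minimal polynomial is
  m_A(x) = Π_λ (x − λ)^{k_λ}
where k_λ is the size of the *largest* Jordan block for λ (equivalently, the smallest k with (A − λI)^k v = 0 for every generalised eigenvector v of λ).

  λ = -4: largest Jordan block has size 2, contributing (x + 4)^2
  λ = 1: largest Jordan block has size 1, contributing (x − 1)

So m_A(x) = (x - 1)*(x + 4)^2 = x^3 + 7*x^2 + 8*x - 16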